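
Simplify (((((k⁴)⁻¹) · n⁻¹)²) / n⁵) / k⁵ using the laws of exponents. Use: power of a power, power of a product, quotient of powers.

(((((k⁴)⁻¹) · n⁻¹)²) / n⁵) / k⁵
= (((((k⁴)⁻¹)²) · ((n⁻¹)²)) / n⁵) / k⁵    [power of a product]
= ((((k⁴)⁻²) · ((n⁻¹)²)) / n⁵) / k⁵    [power of a power]
= ((k⁻⁸ · ((n⁻¹)²)) / n⁵) / k⁵    [power of a power]
= ((k⁻⁸ · n⁻²) / n⁵) / k⁵    [power of a power]
= k⁻¹³·n⁻⁷    [quotient of powers]

k⁻¹³·n⁻⁷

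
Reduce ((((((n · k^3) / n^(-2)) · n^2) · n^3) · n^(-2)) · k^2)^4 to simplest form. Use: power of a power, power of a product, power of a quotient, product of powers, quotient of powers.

((((((n · k^3) / n^(-2)) · n^2) · n^3) · n^(-2)) · k^2)^4
= ((((((n · k^3) / n^(-2)) · n^2) · n^3) · n^(-2))^4) · ((k^2)^4)    [power of a product]
= ((((((n · k^3) / n^(-2)) · n^2) · n^3)^4) · ((n^(-2))^4)) · ((k^2)^4)    [power of a product]
= ((((((n · k^3) / n^(-2)) · n^2)^4) · ((n^3)^4)) · ((n^(-2))^4)) · ((k^2)^4)    [power of a product]
= ((((((n · k^3) / n^(-2))^4) · ((n^2)^4)) · ((n^3)^4)) · ((n^(-2))^4)) · ((k^2)^4)    [power of a product]
= ((((((n · k^3)^4) / ((n^(-2))^4)) · ((n^2)^4)) · ((n^3)^4)) · ((n^(-2))^4)) · ((k^2)^4)    [power of a quotient]
= ((((((n^4) · ((k^3)^4)) / ((n^(-2))^4)) · ((n^2)^4)) · ((n^3)^4)) · ((n^(-2))^4)) · ((k^2)^4)    [power of a product]
= (((((n^4 · k^12) / ((n^(-2))^4)) · ((n^2)^4)) · ((n^3)^4)) · ((n^(-2))^4)) · ((k^2)^4)    [power of a power]
= (((((n^4 · k^12) / n^(-8)) · ((n^2)^4)) · ((n^3)^4)) · ((n^(-2))^4)) · ((k^2)^4)    [power of a power]
= (((((n^4 · k^12) / n^(-8)) · n^8) · ((n^3)^4)) · ((n^(-2))^4)) · ((k^2)^4)    [power of a power]
= (((((n^4 · k^12) / n^(-8)) · n^8) · n^12) · ((n^(-2))^4)) · ((k^2)^4)    [power of a power]
= (((((n^4 · k^12) / n^(-8)) · n^8) · n^12) · n^(-8)) · ((k^2)^4)    [power of a power]
= (((((n^4 · k^12) / n^(-8)) · n^8) · n^12) · n^(-8)) · k^8    [power of a power]
= k^20n^24    [quotient of powers; product of powers]

k^20n^24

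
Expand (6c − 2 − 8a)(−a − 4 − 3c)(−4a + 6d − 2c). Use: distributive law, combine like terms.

−88a^2c + 108acd + 36ac^2 + 4ac − 108cd + 36c^2 − 108c^2d + 36c^3 − 136a^2 + 204ad − 32a + 48d − 16c − 32a^3 + 48a^2d

(6c − 2 − 8a)(−a − 4 − 3c)(−4a + 6d − 2c)
= (−6ac − 24c − 18c^2 + 2a + 8 + 6c + 8a^2 + 32a + 24ac)(−4a + 6d − 2c)    [distributive law]
= (18ac − 18c − 18c^2 + 34a + 8 + 8a^2)(−4a + 6d − 2c)    [combine like terms]
= −72a^2c + 108acd − 36ac^2 + 72ac − 108cd + 36c^2 + 72ac^2 − 108c^2d + 36c^3 − 136a^2 + 204ad − 68ac − 32a + 48d − 16c − 32a^3 + 48a^2d − 16a^2c    [distributive law]
= −88a^2c + 108acd + 36ac^2 + 4ac − 108cd + 36c^2 − 108c^2d + 36c^3 − 136a^2 + 204ad − 32a + 48d − 16c − 32a^3 + 48a^2d    [combine like terms]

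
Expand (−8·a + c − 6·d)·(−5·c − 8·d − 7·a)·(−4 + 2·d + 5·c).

−132·a·c + 596·a·c·d + 165·a·c^2 − 424·a·d + 212·a·d^2 − 224·a^2 + 112·a^2·d + 280·a^2·c + 20·c^2 + 100·c^2·d − 25·c^3 − 88·c·d + 284·c·d^2 − 192·d^2 + 96·d^3

(−8·a + c − 6·d)·(−5·c − 8·d − 7·a)·(−4 + 2·d + 5·c)
= (40·a·c + 64·a·d + 56·a^2 − 5·c^2 − 8·c·d − 7·a·c + 30·c·d + 48·d^2 + 42·a·d)·(−4 + 2·d + 5·c)    [distributive law]
= (33·a·c + 106·a·d + 56·a^2 − 5·c^2 + 22·c·d + 48·d^2)·(−4 + 2·d + 5·c)    [combine like terms]
= −132·a·c + 66·a·c·d + 165·a·c^2 − 424·a·d + 212·a·d^2 + 530·a·c·d − 224·a^2 + 112·a^2·d + 280·a^2·c + 20·c^2 − 10·c^2·d − 25·c^3 − 88·c·d + 44·c·d^2 + 110·c^2·d − 192·d^2 + 96·d^3 + 240·c·d^2    [distributive law]
= −132·a·c + 596·a·c·d + 165·a·c^2 − 424·a·d + 212·a·d^2 − 224·a^2 + 112·a^2·d + 280·a^2·c + 20·c^2 + 100·c^2·d − 25·c^3 − 88·c·d + 284·c·d^2 − 192·d^2 + 96·d^3    [combine like terms]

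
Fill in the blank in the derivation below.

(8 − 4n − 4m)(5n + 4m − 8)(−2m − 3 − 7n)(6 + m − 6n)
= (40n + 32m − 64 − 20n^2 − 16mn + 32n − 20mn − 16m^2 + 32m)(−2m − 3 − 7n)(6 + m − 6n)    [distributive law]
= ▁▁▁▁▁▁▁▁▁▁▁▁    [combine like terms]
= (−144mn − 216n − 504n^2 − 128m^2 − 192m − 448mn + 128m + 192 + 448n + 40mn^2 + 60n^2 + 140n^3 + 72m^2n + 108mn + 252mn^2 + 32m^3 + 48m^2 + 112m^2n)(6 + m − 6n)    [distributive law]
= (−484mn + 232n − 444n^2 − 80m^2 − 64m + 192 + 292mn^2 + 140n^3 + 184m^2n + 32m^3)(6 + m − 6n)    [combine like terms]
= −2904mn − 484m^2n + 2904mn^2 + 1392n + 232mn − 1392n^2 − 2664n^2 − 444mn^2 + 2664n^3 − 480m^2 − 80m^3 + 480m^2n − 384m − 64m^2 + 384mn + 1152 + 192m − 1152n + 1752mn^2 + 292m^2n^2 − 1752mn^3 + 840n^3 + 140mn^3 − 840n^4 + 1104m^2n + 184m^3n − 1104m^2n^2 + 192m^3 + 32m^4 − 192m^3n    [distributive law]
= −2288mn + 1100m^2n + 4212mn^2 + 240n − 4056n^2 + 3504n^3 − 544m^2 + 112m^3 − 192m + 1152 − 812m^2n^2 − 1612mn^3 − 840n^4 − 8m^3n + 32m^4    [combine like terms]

Applying combine like terms to the line above:

(72n + 64m − 64 − 20n^2 − 36mn − 16m^2)(−2m − 3 − 7n)(6 + m − 6n)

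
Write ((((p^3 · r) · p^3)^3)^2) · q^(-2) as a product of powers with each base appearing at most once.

((((p^3 · r) · p^3)^3)^2) · q^(-2)
= (((p^3 · r) · p^3)^6) · q^(-2)    [power of a power]
= (((p^3 · r)^6) · ((p^3)^6)) · q^(-2)    [power of a product]
= ((((p^3)^6) · (r^6)) · ((p^3)^6)) · q^(-2)    [power of a product]
= ((p^18 · (r^6)) · ((p^3)^6)) · q^(-2)    [power of a power]
= ((p^18 · r^6) · p^18) · q^(-2)    [power of a power]
= p^36·q^(-2)·r^6    [product of powers]

p^36·q^(-2)·r^6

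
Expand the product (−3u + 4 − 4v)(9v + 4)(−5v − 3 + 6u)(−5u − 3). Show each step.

405u^2v^2 + 203uv^2 − 819u^2v − 83uv + 810u^3v − 444u^2 − 156u + 360u^3 − 24v^2 + 420v + 144 − 900uv^3 − 540v^3

(−3u + 4 − 4v)(9v + 4)(−5v − 3 + 6u)(−5u − 3)
= (−27uv − 12u + 36v + 16 − 36v^2 − 16v)(−5v − 3 + 6u)(−5u − 3)    [distributive law]
= (−27uv − 12u + 20v + 16 − 36v^2)(−5v − 3 + 6u)(−5u − 3)    [combine like terms]
= (135uv^2 + 81uv − 162u^2v + 60uv + 36u − 72u^2 − 100v^2 − 60v + 120uv − 80v − 48 + 96u + 180v^3 + 108v^2 − 216uv^2)(−5u − 3)    [distributive law]
= (−81uv^2 + 261uv − 162u^2v + 132u − 72u^2 + 8v^2 − 140v − 48 + 180v^3)(−5u − 3)    [combine like terms]
= 405u^2v^2 + 243uv^2 − 1305u^2v − 783uv + 810u^3v + 486u^2v − 660u^2 − 396u + 360u^3 + 216u^2 − 40uv^2 − 24v^2 + 700uv + 420v + 240u + 144 − 900uv^3 − 540v^3    [distributive law]
= 405u^2v^2 + 203uv^2 − 819u^2v − 83uv + 810u^3v − 444u^2 − 156u + 360u^3 − 24v^2 + 420v + 144 − 900uv^3 − 540v^3    [combine like terms]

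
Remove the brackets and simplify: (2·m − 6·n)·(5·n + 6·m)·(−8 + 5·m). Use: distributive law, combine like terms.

(2·m − 6·n)·(5·n + 6·m)·(−8 + 5·m)
= (10·m·n + 12·m^2 − 30·n^2 − 36·m·n)·(−8 + 5·m)    [distributive law]
= (−26·m·n + 12·m^2 − 30·n^2)·(−8 + 5·m)    [combine like terms]
= 208·m·n − 130·m^2·n − 96·m^2 + 60·m^3 + 240·n^2 − 150·m·n^2    [distributive law]

208·m·n − 130·m^2·n − 96·m^2 + 60·m^3 + 240·n^2 − 150·m·n^2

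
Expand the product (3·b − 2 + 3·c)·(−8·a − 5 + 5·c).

(3·b − 2 + 3·c)·(−8·a − 5 + 5·c)
= −24·a·b − 15·b + 15·b·c + 16·a + 10 − 10·c − 24·a·c − 15·c + 15·c^2    [distributive law]
= −24·a·b − 15·b + 15·b·c + 16·a + 10 − 25·c − 24·a·c + 15·c^2    [combine like terms]

−24·a·b − 15·b + 15·b·c + 16·a + 10 − 25·c − 24·a·c + 15·c^2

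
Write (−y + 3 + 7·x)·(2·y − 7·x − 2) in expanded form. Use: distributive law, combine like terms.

(−y + 3 + 7·x)·(2·y − 7·x − 2)
= −2·y^2 + 7·x·y + 2·y + 6·y − 21·x − 6 + 14·x·y − 49·x^2 − 14·x    [distributive law]
= −2·y^2 + 21·x·y + 8·y − 35·x − 6 − 49·x^2    [combine like terms]

−2·y^2 + 21·x·y + 8·y − 35·x − 6 − 49·x^2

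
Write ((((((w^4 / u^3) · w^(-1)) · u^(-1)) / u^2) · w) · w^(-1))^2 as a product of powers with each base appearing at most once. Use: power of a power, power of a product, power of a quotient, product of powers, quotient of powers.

u^(-12)w^6

((((((w^4 / u^3) · w^(-1)) · u^(-1)) / u^2) · w) · w^(-1))^2
= ((((((w^4 / u^3) · w^(-1)) · u^(-1)) / u^2) · w)^2) · ((w^(-1))^2)    [power of a product]
= ((((((w^4 / u^3) · w^(-1)) · u^(-1)) / u^2)^2) · (w^2)) · ((w^(-1))^2)    [power of a product]
= ((((((w^4 / u^3) · w^(-1)) · u^(-1))^2) / ((u^2)^2)) · (w^2)) · ((w^(-1))^2)    [power of a quotient]
= ((((((w^4 / u^3) · w^(-1))^2) · ((u^(-1))^2)) / ((u^2)^2)) · (w^2)) · ((w^(-1))^2)    [power of a product]
= ((((((w^4 / u^3)^2) · ((w^(-1))^2)) · ((u^(-1))^2)) / ((u^2)^2)) · (w^2)) · ((w^(-1))^2)    [power of a product]
= (((((((w^4)^2) / ((u^3)^2)) · ((w^(-1))^2)) · ((u^(-1))^2)) / ((u^2)^2)) · (w^2)) · ((w^(-1))^2)    [power of a quotient]
= (((((w^8 / ((u^3)^2)) · ((w^(-1))^2)) · ((u^(-1))^2)) / ((u^2)^2)) · (w^2)) · ((w^(-1))^2)    [power of a power]
= (((((w^8 / u^6) · ((w^(-1))^2)) · ((u^(-1))^2)) / ((u^2)^2)) · (w^2)) · ((w^(-1))^2)    [power of a power]
= (((((w^8 / u^6) · w^(-2)) · ((u^(-1))^2)) / ((u^2)^2)) · (w^2)) · ((w^(-1))^2)    [power of a power]
= (((((w^8 / u^6) · w^(-2)) · u^(-2)) / ((u^2)^2)) · (w^2)) · ((w^(-1))^2)    [power of a power]
= (((((w^8 / u^6) · w^(-2)) · u^(-2)) / u^4) · (w^2)) · ((w^(-1))^2)    [power of a power]
= (((((w^8 / u^6) · w^(-2)) · u^(-2)) / u^4) · w^2) · w^(-2)    [power of a power]
= u^(-12)w^6    [quotient of powers; product of powers]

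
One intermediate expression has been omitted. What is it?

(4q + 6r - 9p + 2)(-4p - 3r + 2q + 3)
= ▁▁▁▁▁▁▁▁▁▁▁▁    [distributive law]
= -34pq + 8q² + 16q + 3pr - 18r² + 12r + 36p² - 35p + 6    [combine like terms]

After distributive law, the bracketed line is:

-16pq - 12qr + 8q² + 12q - 24pr - 18r² + 12qr + 18r + 36p² + 27pr - 18pq - 27p - 8p - 6r + 4q + 6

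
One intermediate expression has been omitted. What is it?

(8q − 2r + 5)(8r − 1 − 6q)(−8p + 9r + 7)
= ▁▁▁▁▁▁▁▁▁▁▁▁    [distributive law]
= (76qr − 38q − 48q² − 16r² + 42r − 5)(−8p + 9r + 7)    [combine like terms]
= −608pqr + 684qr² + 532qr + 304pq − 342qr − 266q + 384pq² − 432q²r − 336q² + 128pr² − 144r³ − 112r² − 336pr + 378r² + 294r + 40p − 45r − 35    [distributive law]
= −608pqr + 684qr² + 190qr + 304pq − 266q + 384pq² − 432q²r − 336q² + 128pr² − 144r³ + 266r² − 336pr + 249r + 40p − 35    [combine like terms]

By distributive law:

(64qr − 8q − 48q² − 16r² + 2r + 12qr + 40r − 5 − 30q)(−8p + 9r + 7)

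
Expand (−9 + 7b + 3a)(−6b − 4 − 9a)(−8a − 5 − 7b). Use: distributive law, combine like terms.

−286ab − 382b + 28b² − 633a − 180 − 417a² + 903ab² + 294b³ + 837a²b + 216a³

(−9 + 7b + 3a)(−6b − 4 − 9a)(−8a − 5 − 7b)
= (54b + 36 + 81a − 42b² − 28b − 63ab − 18ab − 12a − 27a²)(−8a − 5 − 7b)    [distributive law]
= (26b + 36 + 69a − 42b² − 81ab − 27a²)(−8a − 5 − 7b)    [combine like terms]
= −208ab − 130b − 182b² − 288a − 180 − 252b − 552a² − 345a − 483ab + 336ab² + 210b² + 294b³ + 648a²b + 405ab + 567ab² + 216a³ + 135a² + 189a²b    [distributive law]
= −286ab − 382b + 28b² − 633a − 180 − 417a² + 903ab² + 294b³ + 837a²b + 216a³    [combine like terms]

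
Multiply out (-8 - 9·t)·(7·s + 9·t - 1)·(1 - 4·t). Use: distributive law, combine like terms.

-56·s + 161·s·t - 95·t + 171·t^2 + 8 + 252·s·t^2 + 324·t^3

(-8 - 9·t)·(7·s + 9·t - 1)·(1 - 4·t)
= (-56·s - 72·t + 8 - 63·s·t - 81·t^2 + 9·t)·(1 - 4·t)    [distributive law]
= (-56·s - 63·t + 8 - 63·s·t - 81·t^2)·(1 - 4·t)    [combine like terms]
= -56·s + 224·s·t - 63·t + 252·t^2 + 8 - 32·t - 63·s·t + 252·s·t^2 - 81·t^2 + 324·t^3    [distributive law]
= -56·s + 161·s·t - 95·t + 171·t^2 + 8 + 252·s·t^2 + 324·t^3    [combine like terms]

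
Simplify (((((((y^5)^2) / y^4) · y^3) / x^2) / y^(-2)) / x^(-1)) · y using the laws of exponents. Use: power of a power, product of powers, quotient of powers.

x^(-1)·y^12

(((((((y^5)^2) / y^4) · y^3) / x^2) / y^(-2)) / x^(-1)) · y
= (((((y^10 / y^4) · y^3) / x^2) / y^(-2)) / x^(-1)) · y    [power of a power]
= ((((y^6 · y^3) / x^2) / y^(-2)) / x^(-1)) · y    [quotient of powers]
= (((y^9 / x^2) / y^(-2)) / x^(-1)) · y    [product of powers]
= x^(-1)·y^12    [quotient of powers; product of powers]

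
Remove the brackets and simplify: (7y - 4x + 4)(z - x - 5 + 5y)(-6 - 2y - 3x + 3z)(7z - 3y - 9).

-890yz^2 - 1794y^2z + 2017yz + 574y^2z^2 - 763y^3z - 622xyz^2 - 75xy^2z + 1891xyz + 147yz^3 - 66xy^2 - 1467xy + 153xy^3 + 439x^2yz - 219x^2y^2 - 441x^2y + 1230y^2 - 1530y + 1170y^3 + 210y^4 + 528xz^2 - 792xz + 168x^2z^2 - 720x^2z - 84xz^3 + 648x^2 - 84x^3z + 36x^3y + 108x^3 + 324x - 696z^2 + 1596z + 84z^3 - 1080

(7y - 4x + 4)(z - x - 5 + 5y)(-6 - 2y - 3x + 3z)(7z - 3y - 9)
= (7yz - 7xy - 35y + 35y^2 - 4xz + 4x^2 + 20x - 20xy + 4z - 4x - 20 + 20y)(-6 - 2y - 3x + 3z)(7z - 3y - 9)    [distributive law]
= (7yz - 27xy - 15y + 35y^2 - 4xz + 4x^2 + 16x + 4z - 20)(-6 - 2y - 3x + 3z)(7z - 3y - 9)    [combine like terms]
= (-42yz - 14y^2z - 21xyz + 21yz^2 + 162xy + 54xy^2 + 81x^2y - 81xyz + 90y + 30y^2 + 45xy - 45yz - 210y^2 - 70y^3 - 105xy^2 + 105y^2z + 24xz + 8xyz + 12x^2z - 12xz^2 - 24x^2 - 8x^2y - 12x^3 + 12x^2z - 96x - 32xy - 48x^2 + 48xz - 24z - 8yz - 12xz + 12z^2 + 120 + 40y + 60x - 60z)(7z - 3y - 9)    [distributive law]
= (-95yz + 91y^2z - 94xyz + 21yz^2 + 175xy - 51xy^2 + 73x^2y + 130y - 180y^2 - 70y^3 + 60xz + 24x^2z - 12xz^2 - 72x^2 - 12x^3 - 36x - 84z + 12z^2 + 120)(7z - 3y - 9)    [combine like terms]
= -665yz^2 + 285y^2z + 855yz + 637y^2z^2 - 273y^3z - 819y^2z - 658xyz^2 + 282xy^2z + 846xyz + 147yz^3 - 63y^2z^2 - 189yz^2 + 1225xyz - 525xy^2 - 1575xy - 357xy^2z + 153xy^3 + 459xy^2 + 511x^2yz - 219x^2y^2 - 657x^2y + 910yz - 390y^2 - 1170y - 1260y^2z + 540y^3 + 1620y^2 - 490y^3z + 210y^4 + 630y^3 + 420xz^2 - 180xyz - 540xz + 168x^2z^2 - 72x^2yz - 216x^2z - 84xz^3 + 36xyz^2 + 108xz^2 - 504x^2z + 216x^2y + 648x^2 - 84x^3z + 36x^3y + 108x^3 - 252xz + 108xy + 324x - 588z^2 + 252yz + 756z + 84z^3 - 36yz^2 - 108z^2 + 840z - 360y - 1080    [distributive law]
= -890yz^2 - 1794y^2z + 2017yz + 574y^2z^2 - 763y^3z - 622xyz^2 - 75xy^2z + 1891xyz + 147yz^3 - 66xy^2 - 1467xy + 153xy^3 + 439x^2yz - 219x^2y^2 - 441x^2y + 1230y^2 - 1530y + 1170y^3 + 210y^4 + 528xz^2 - 792xz + 168x^2z^2 - 720x^2z - 84xz^3 + 648x^2 - 84x^3z + 36x^3y + 108x^3 + 324x - 696z^2 + 1596z + 84z^3 - 1080    [combine like terms]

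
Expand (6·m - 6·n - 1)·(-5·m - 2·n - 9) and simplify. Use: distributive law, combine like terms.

-30·m² + 18·m·n - 49·m + 12·n² + 56·n + 9

(6·m - 6·n - 1)·(-5·m - 2·n - 9)
= -30·m² - 12·m·n - 54·m + 30·m·n + 12·n² + 54·n + 5·m + 2·n + 9    [distributive law]
= -30·m² + 18·m·n - 49·m + 12·n² + 56·n + 9    [combine like terms]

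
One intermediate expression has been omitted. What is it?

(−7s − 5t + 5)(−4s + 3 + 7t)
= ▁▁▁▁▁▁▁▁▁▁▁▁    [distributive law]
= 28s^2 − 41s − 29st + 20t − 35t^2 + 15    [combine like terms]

After distributive law, the bracketed line is:

28s^2 − 21s − 49st + 20st − 15t − 35t^2 − 20s + 15 + 35t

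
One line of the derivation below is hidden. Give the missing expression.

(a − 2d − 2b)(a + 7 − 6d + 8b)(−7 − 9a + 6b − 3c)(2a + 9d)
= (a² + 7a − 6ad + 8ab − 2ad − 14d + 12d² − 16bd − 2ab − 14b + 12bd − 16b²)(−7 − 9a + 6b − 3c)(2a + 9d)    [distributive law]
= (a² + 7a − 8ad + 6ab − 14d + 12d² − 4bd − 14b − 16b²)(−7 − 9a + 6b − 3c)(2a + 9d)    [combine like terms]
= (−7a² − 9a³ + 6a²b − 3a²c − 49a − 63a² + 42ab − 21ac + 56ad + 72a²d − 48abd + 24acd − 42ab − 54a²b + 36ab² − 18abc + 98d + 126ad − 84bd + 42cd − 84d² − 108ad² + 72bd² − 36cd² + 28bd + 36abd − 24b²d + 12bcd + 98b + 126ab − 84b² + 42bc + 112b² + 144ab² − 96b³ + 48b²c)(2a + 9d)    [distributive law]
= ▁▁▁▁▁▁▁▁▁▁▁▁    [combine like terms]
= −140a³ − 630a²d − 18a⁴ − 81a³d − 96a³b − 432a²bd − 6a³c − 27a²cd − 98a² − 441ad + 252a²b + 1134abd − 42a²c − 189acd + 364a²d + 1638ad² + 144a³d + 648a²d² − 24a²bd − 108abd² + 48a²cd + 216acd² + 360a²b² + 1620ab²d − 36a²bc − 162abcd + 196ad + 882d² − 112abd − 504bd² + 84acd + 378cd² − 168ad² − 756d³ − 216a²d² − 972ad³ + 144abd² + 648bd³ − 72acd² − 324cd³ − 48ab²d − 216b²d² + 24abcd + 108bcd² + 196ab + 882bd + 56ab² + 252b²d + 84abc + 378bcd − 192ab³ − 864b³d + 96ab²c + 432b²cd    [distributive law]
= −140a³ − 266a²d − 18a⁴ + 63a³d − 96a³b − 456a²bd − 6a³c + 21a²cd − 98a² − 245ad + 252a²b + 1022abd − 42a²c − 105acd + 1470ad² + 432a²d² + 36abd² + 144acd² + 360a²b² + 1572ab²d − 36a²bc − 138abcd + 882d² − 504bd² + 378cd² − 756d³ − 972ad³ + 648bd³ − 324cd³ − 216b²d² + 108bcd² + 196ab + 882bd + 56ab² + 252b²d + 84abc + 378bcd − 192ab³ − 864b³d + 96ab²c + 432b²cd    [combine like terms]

By combine like terms:

(−70a² − 9a³ − 48a²b − 3a²c − 49a + 126ab − 21ac + 182ad + 72a²d − 12abd + 24acd + 180ab² − 18abc + 98d − 56bd + 42cd − 84d² − 108ad² + 72bd² − 36cd² − 24b²d + 12bcd + 98b + 28b² + 42bc − 96b³ + 48b²c)(2a + 9d)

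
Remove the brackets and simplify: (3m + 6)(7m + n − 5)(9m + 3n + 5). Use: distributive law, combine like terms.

(3m + 6)(7m + n − 5)(9m + 3n + 5)
= (21m² + 3mn − 15m + 42m + 6n − 30)(9m + 3n + 5)    [distributive law]
= (21m² + 3mn + 27m + 6n − 30)(9m + 3n + 5)    [combine like terms]
= 189m³ + 63m²n + 105m² + 27m²n + 9mn² + 15mn + 243m² + 81mn + 135m + 54mn + 18n² + 30n − 270m − 90n − 150    [distributive law]
= 189m³ + 90m²n + 348m² + 9mn² + 150mn − 135m + 18n² − 60n − 150    [combine like terms]

189m³ + 90m²n + 348m² + 9mn² + 150mn − 135m + 18n² − 60n − 150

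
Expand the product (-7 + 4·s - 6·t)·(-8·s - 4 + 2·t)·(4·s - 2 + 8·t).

224·s² + 32·s + 248·s·t - 56 + 204·t + 104·t² - 128·s³ - 32·s²·t + 400·s·t² - 96·t³

(-7 + 4·s - 6·t)·(-8·s - 4 + 2·t)·(4·s - 2 + 8·t)
= (56·s + 28 - 14·t - 32·s² - 16·s + 8·s·t + 48·s·t + 24·t - 12·t²)·(4·s - 2 + 8·t)    [distributive law]
= (40·s + 28 + 10·t - 32·s² + 56·s·t - 12·t²)·(4·s - 2 + 8·t)    [combine like terms]
= 160·s² - 80·s + 320·s·t + 112·s - 56 + 224·t + 40·s·t - 20·t + 80·t² - 128·s³ + 64·s² - 256·s²·t + 224·s²·t - 112·s·t + 448·s·t² - 48·s·t² + 24·t² - 96·t³    [distributive law]
= 224·s² + 32·s + 248·s·t - 56 + 204·t + 104·t² - 128·s³ - 32·s²·t + 400·s·t² - 96·t³    [combine like terms]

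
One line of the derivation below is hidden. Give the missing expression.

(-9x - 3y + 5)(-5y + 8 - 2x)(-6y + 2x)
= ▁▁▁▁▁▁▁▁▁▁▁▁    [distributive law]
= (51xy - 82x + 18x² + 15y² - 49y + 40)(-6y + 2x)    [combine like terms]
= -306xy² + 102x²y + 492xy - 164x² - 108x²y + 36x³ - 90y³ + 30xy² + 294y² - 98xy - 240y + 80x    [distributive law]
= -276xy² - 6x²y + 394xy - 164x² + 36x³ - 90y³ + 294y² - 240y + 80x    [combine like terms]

By distributive law:

(45xy - 72x + 18x² + 15y² - 24y + 6xy - 25y + 40 - 10x)(-6y + 2x)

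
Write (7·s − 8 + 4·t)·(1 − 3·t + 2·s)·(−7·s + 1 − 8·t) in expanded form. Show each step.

77·s² + 47·s − 137·s·t − 21·s²·t + 188·s·t² − 98·s³ − 8 + 92·t − 236·t² + 96·t³

(7·s − 8 + 4·t)·(1 − 3·t + 2·s)·(−7·s + 1 − 8·t)
= (7·s − 21·s·t + 14·s² − 8 + 24·t − 16·s + 4·t − 12·t² + 8·s·t)·(−7·s + 1 − 8·t)    [distributive law]
= (−9·s − 13·s·t + 14·s² − 8 + 28·t − 12·t²)·(−7·s + 1 − 8·t)    [combine like terms]
= 63·s² − 9·s + 72·s·t + 91·s²·t − 13·s·t + 104·s·t² − 98·s³ + 14·s² − 112·s²·t + 56·s − 8 + 64·t − 196·s·t + 28·t − 224·t² + 84·s·t² − 12·t² + 96·t³    [distributive law]
= 77·s² + 47·s − 137·s·t − 21·s²·t + 188·s·t² − 98·s³ − 8 + 92·t − 236·t² + 96·t³    [combine like terms]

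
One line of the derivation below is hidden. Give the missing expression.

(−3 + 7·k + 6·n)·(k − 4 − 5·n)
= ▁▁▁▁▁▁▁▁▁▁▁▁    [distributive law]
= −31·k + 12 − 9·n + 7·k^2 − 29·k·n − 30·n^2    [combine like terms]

By distributive law:

−3·k + 12 + 15·n + 7·k^2 − 28·k − 35·k·n + 6·k·n − 24·n − 30·n^2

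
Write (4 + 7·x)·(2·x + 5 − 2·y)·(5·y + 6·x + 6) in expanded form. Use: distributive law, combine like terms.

83·x·y + 342·x^2 + 378·x + 52·y + 120 − 40·y^2 − 14·x^2·y + 84·x^3 − 70·x·y^2

(4 + 7·x)·(2·x + 5 − 2·y)·(5·y + 6·x + 6)
= (8·x + 20 − 8·y + 14·x^2 + 35·x − 14·x·y)·(5·y + 6·x + 6)    [distributive law]
= (43·x + 20 − 8·y + 14·x^2 − 14·x·y)·(5·y + 6·x + 6)    [combine like terms]
= 215·x·y + 258·x^2 + 258·x + 100·y + 120·x + 120 − 40·y^2 − 48·x·y − 48·y + 70·x^2·y + 84·x^3 + 84·x^2 − 70·x·y^2 − 84·x^2·y − 84·x·y    [distributive law]
= 83·x·y + 342·x^2 + 378·x + 52·y + 120 − 40·y^2 − 14·x^2·y + 84·x^3 − 70·x·y^2    [combine like terms]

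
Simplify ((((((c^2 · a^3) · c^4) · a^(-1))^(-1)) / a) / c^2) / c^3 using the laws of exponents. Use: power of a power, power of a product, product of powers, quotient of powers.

((((((c^2 · a^3) · c^4) · a^(-1))^(-1)) / a) / c^2) / c^3
= ((((((c^2 · a^3) · c^4)^(-1)) · ((a^(-1))^(-1))) / a) / c^2) / c^3    [power of a product]
= ((((((c^2 · a^3)^(-1)) · ((c^4)^(-1))) · ((a^(-1))^(-1))) / a) / c^2) / c^3    [power of a product]
= (((((((c^2)^(-1)) · ((a^3)^(-1))) · ((c^4)^(-1))) · ((a^(-1))^(-1))) / a) / c^2) / c^3    [power of a product]
= (((((c^(-2) · ((a^3)^(-1))) · ((c^4)^(-1))) · ((a^(-1))^(-1))) / a) / c^2) / c^3    [power of a power]
= (((((c^(-2) · a^(-3)) · ((c^4)^(-1))) · ((a^(-1))^(-1))) / a) / c^2) / c^3    [power of a power]
= (((((c^(-2) · a^(-3)) · c^(-4)) · ((a^(-1))^(-1))) / a) / c^2) / c^3    [power of a power]
= (((((c^(-2) · a^(-3)) · c^(-4)) · a) / a) / c^2) / c^3    [power of a power]
= a^(-3)c^(-11)    [quotient of powers; product of powers]

a^(-3)c^(-11)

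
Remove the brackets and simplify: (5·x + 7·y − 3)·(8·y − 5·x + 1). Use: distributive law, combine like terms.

5·x·y − 25·x² + 20·x + 56·y² − 17·y − 3

(5·x + 7·y − 3)·(8·y − 5·x + 1)
= 40·x·y − 25·x² + 5·x + 56·y² − 35·x·y + 7·y − 24·y + 15·x − 3    [distributive law]
= 5·x·y − 25·x² + 20·x + 56·y² − 17·y − 3    [combine like terms]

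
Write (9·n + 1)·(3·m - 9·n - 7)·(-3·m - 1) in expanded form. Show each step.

(9·n + 1)·(3·m - 9·n - 7)·(-3·m - 1)
= (27·m·n - 81·n² - 63·n + 3·m - 9·n - 7)·(-3·m - 1)    [distributive law]
= (27·m·n - 81·n² - 72·n + 3·m - 7)·(-3·m - 1)    [combine like terms]
= -81·m²·n - 27·m·n + 243·m·n² + 81·n² + 216·m·n + 72·n - 9·m² - 3·m + 21·m + 7    [distributive law]
= -81·m²·n + 189·m·n + 243·m·n² + 81·n² + 72·n - 9·m² + 18·m + 7    [combine like terms]

-81·m²·n + 189·m·n + 243·m·n² + 81·n² + 72·n - 9·m² + 18·m + 7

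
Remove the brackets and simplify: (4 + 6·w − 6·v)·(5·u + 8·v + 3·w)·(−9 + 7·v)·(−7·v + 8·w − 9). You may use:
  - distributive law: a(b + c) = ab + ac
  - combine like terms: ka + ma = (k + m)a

(4 + 6·w − 6·v)·(5·u + 8·v + 3·w)·(−9 + 7·v)·(−7·v + 8·w − 9)
= (20·u + 32·v + 12·w + 30·u·w + 48·v·w + 18·w^2 − 30·u·v − 48·v^2 − 18·v·w)·(−9 + 7·v)·(−7·v + 8·w − 9)    [distributive law]
= (20·u + 32·v + 12·w + 30·u·w + 30·v·w + 18·w^2 − 30·u·v − 48·v^2)·(−9 + 7·v)·(−7·v + 8·w − 9)    [combine like terms]
= (−180·u + 140·u·v − 288·v + 224·v^2 − 108·w + 84·v·w − 270·u·w + 210·u·v·w − 270·v·w + 210·v^2·w − 162·w^2 + 126·v·w^2 + 270·u·v − 210·u·v^2 + 432·v^2 − 336·v^3)·(−7·v + 8·w − 9)    [distributive law]
= (−180·u + 410·u·v − 288·v + 656·v^2 − 108·w − 186·v·w − 270·u·w + 210·u·v·w + 210·v^2·w − 162·w^2 + 126·v·w^2 − 210·u·v^2 − 336·v^3)·(−7·v + 8·w − 9)    [combine like terms]
= 1260·u·v − 1440·u·w + 1620·u − 2870·u·v^2 + 3280·u·v·w − 3690·u·v + 2016·v^2 − 2304·v·w + 2592·v − 4592·v^3 + 5248·v^2·w − 5904·v^2 + 756·v·w − 864·w^2 + 972·w + 1302·v^2·w − 1488·v·w^2 + 1674·v·w + 1890·u·v·w − 2160·u·w^2 + 2430·u·w − 1470·u·v^2·w + 1680·u·v·w^2 − 1890·u·v·w − 1470·v^3·w + 1680·v^2·w^2 − 1890·v^2·w + 1134·v·w^2 − 1296·w^3 + 1458·w^2 − 882·v^2·w^2 + 1008·v·w^3 − 1134·v·w^2 + 1470·u·v^3 − 1680·u·v^2·w + 1890·u·v^2 + 2352·v^4 − 2688·v^3·w + 3024·v^3    [distributive law]
= −2430·u·v + 990·u·w + 1620·u − 980·u·v^2 + 3280·u·v·w − 3888·v^2 + 126·v·w + 2592·v − 1568·v^3 + 4660·v^2·w + 594·w^2 + 972·w − 1488·v·w^2 − 2160·u·w^2 − 3150·u·v^2·w + 1680·u·v·w^2 − 4158·v^3·w + 798·v^2·w^2 − 1296·w^3 + 1008·v·w^3 + 1470·u·v^3 + 2352·v^4    [combine like terms]

−2430·u·v + 990·u·w + 1620·u − 980·u·v^2 + 3280·u·v·w − 3888·v^2 + 126·v·w + 2592·v − 1568·v^3 + 4660·v^2·w + 594·w^2 + 972·w − 1488·v·w^2 − 2160·u·w^2 − 3150·u·v^2·w + 1680·u·v·w^2 − 4158·v^3·w + 798·v^2·w^2 − 1296·w^3 + 1008·v·w^3 + 1470·u·v^3 + 2352·v^4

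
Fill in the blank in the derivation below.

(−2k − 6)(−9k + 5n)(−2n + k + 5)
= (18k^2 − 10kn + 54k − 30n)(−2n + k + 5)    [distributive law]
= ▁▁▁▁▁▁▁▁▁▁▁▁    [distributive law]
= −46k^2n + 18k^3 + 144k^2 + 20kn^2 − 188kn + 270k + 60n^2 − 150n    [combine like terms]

By distributive law:

−36k^2n + 18k^3 + 90k^2 + 20kn^2 − 10k^2n − 50kn − 108kn + 54k^2 + 270k + 60n^2 − 30kn − 150n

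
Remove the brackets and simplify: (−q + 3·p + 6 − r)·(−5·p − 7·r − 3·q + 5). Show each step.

(−q + 3·p + 6 − r)·(−5·p − 7·r − 3·q + 5)
= 5·p·q + 7·q·r + 3·q^2 − 5·q − 15·p^2 − 21·p·r − 9·p·q + 15·p − 30·p − 42·r − 18·q + 30 + 5·p·r + 7·r^2 + 3·q·r − 5·r    [distributive law]
= −4·p·q + 10·q·r + 3·q^2 − 23·q − 15·p^2 − 16·p·r − 15·p − 47·r + 30 + 7·r^2    [combine like terms]

−4·p·q + 10·q·r + 3·q^2 − 23·q − 15·p^2 − 16·p·r − 15·p − 47·r + 30 + 7·r^2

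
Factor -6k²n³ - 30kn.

-6k²n³ - 30kn
= 6(-k²n³ - 5kn)    [factor out 6]
= 6kn(-kn² - 5)    [factor out kn]

6kn(-kn² - 5)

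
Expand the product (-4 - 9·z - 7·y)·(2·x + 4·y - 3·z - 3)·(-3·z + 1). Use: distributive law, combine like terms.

6·x·z - 8·x - 30·y·z + 5·y - 90·z^2 + 3·z + 12 + 54·x·z^2 + 45·y·z^2 - 81·z^3 + 42·x·y·z - 14·x·y + 84·y^2·z - 28·y^2

(-4 - 9·z - 7·y)·(2·x + 4·y - 3·z - 3)·(-3·z + 1)
= (-8·x - 16·y + 12·z + 12 - 18·x·z - 36·y·z + 27·z^2 + 27·z - 14·x·y - 28·y^2 + 21·y·z + 21·y)·(-3·z + 1)    [distributive law]
= (-8·x + 5·y + 39·z + 12 - 18·x·z - 15·y·z + 27·z^2 - 14·x·y - 28·y^2)·(-3·z + 1)    [combine like terms]
= 24·x·z - 8·x - 15·y·z + 5·y - 117·z^2 + 39·z - 36·z + 12 + 54·x·z^2 - 18·x·z + 45·y·z^2 - 15·y·z - 81·z^3 + 27·z^2 + 42·x·y·z - 14·x·y + 84·y^2·z - 28·y^2    [distributive law]
= 6·x·z - 8·x - 30·y·z + 5·y - 90·z^2 + 3·z + 12 + 54·x·z^2 + 45·y·z^2 - 81·z^3 + 42·x·y·z - 14·x·y + 84·y^2·z - 28·y^2    [combine like terms]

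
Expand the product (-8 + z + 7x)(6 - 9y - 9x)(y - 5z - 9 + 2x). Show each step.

-696y + 186z + 432 - 1122x + 72y² - 273yz + 825xy - 477xz + 795x² - 30z² - 9y²z + 45yz² + 288xyz + 45xz² + 297x²z - 63xy² - 189x²y - 126x³

(-8 + z + 7x)(6 - 9y - 9x)(y - 5z - 9 + 2x)
= (-48 + 72y + 72x + 6z - 9yz - 9xz + 42x - 63xy - 63x²)(y - 5z - 9 + 2x)    [distributive law]
= (-48 + 72y + 114x + 6z - 9yz - 9xz - 63xy - 63x²)(y - 5z - 9 + 2x)    [combine like terms]
= -48y + 240z + 432 - 96x + 72y² - 360yz - 648y + 144xy + 114xy - 570xz - 1026x + 228x² + 6yz - 30z² - 54z + 12xz - 9y²z + 45yz² + 81yz - 18xyz - 9xyz + 45xz² + 81xz - 18x²z - 63xy² + 315xyz + 567xy - 126x²y - 63x²y + 315x²z + 567x² - 126x³    [distributive law]
= -696y + 186z + 432 - 1122x + 72y² - 273yz + 825xy - 477xz + 795x² - 30z² - 9y²z + 45yz² + 288xyz + 45xz² + 297x²z - 63xy² - 189x²y - 126x³    [combine like terms]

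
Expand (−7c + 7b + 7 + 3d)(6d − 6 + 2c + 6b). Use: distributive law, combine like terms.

(−7c + 7b + 7 + 3d)(6d − 6 + 2c + 6b)
= −42cd + 42c − 14c² − 42bc + 42bd − 42b + 14bc + 42b² + 42d − 42 + 14c + 42b + 18d² − 18d + 6cd + 18bd    [distributive law]
= −36cd + 56c − 14c² − 28bc + 60bd + 42b² + 24d − 42 + 18d²    [combine like terms]

−36cd + 56c − 14c² − 28bc + 60bd + 42b² + 24d − 42 + 18d²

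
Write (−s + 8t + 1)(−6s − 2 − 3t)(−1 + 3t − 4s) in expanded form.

10s^2 + 198s^2t − 24s^3 + 12s + 109st − 39st^2 + 13t − 33t^2 − 72t^3 + 2

(−s + 8t + 1)(−6s − 2 − 3t)(−1 + 3t − 4s)
= (6s^2 + 2s + 3st − 48st − 16t − 24t^2 − 6s − 2 − 3t)(−1 + 3t − 4s)    [distributive law]
= (6s^2 − 4s − 45st − 19t − 24t^2 − 2)(−1 + 3t − 4s)    [combine like terms]
= −6s^2 + 18s^2t − 24s^3 + 4s − 12st + 16s^2 + 45st − 135st^2 + 180s^2t + 19t − 57t^2 + 76st + 24t^2 − 72t^3 + 96st^2 + 2 − 6t + 8s    [distributive law]
= 10s^2 + 198s^2t − 24s^3 + 12s + 109st − 39st^2 + 13t − 33t^2 − 72t^3 + 2    [combine like terms]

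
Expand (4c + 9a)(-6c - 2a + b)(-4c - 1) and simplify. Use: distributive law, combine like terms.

(4c + 9a)(-6c - 2a + b)(-4c - 1)
= (-24c² - 8ac + 4bc - 54ac - 18a² + 9ab)(-4c - 1)    [distributive law]
= (-24c² - 62ac + 4bc - 18a² + 9ab)(-4c - 1)    [combine like terms]
= 96c³ + 24c² + 248ac² + 62ac - 16bc² - 4bc + 72a²c + 18a² - 36abc - 9ab    [distributive law]

96c³ + 24c² + 248ac² + 62ac - 16bc² - 4bc + 72a²c + 18a² - 36abc - 9ab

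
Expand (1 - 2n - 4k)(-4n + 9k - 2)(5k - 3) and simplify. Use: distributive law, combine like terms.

193k^2 - 61k + 6 + 40kn^2 - 24n^2 - 10k^2n + 6kn - 180k^3

(1 - 2n - 4k)(-4n + 9k - 2)(5k - 3)
= (-4n + 9k - 2 + 8n^2 - 18kn + 4n + 16kn - 36k^2 + 8k)(5k - 3)    [distributive law]
= (17k - 2 + 8n^2 - 2kn - 36k^2)(5k - 3)    [combine like terms]
= 85k^2 - 51k - 10k + 6 + 40kn^2 - 24n^2 - 10k^2n + 6kn - 180k^3 + 108k^2    [distributive law]
= 193k^2 - 61k + 6 + 40kn^2 - 24n^2 - 10k^2n + 6kn - 180k^3    [combine like terms]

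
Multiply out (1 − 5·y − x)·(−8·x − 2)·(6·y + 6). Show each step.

204·x·y − 36·x + 48·y − 12 + 240·x·y^2 + 60·y^2 + 48·x^2·y + 48·x^2

(1 − 5·y − x)·(−8·x − 2)·(6·y + 6)
= (−8·x − 2 + 40·x·y + 10·y + 8·x^2 + 2·x)·(6·y + 6)    [distributive law]
= (−6·x − 2 + 40·x·y + 10·y + 8·x^2)·(6·y + 6)    [combine like terms]
= −36·x·y − 36·x − 12·y − 12 + 240·x·y^2 + 240·x·y + 60·y^2 + 60·y + 48·x^2·y + 48·x^2    [distributive law]
= 204·x·y − 36·x + 48·y − 12 + 240·x·y^2 + 60·y^2 + 48·x^2·y + 48·x^2    [combine like terms]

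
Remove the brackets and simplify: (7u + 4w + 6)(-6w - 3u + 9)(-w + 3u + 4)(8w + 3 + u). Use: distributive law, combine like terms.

(7u + 4w + 6)(-6w - 3u + 9)(-w + 3u + 4)(8w + 3 + u)
= (-42uw - 21u^2 + 63u - 24w^2 - 12uw + 36w - 36w - 18u + 54)(-w + 3u + 4)(8w + 3 + u)    [distributive law]
= (-54uw - 21u^2 + 45u - 24w^2 + 54)(-w + 3u + 4)(8w + 3 + u)    [combine like terms]
= (54uw^2 - 162u^2w - 216uw + 21u^2w - 63u^3 - 84u^2 - 45uw + 135u^2 + 180u + 24w^3 - 72uw^2 - 96w^2 - 54w + 162u + 216)(8w + 3 + u)    [distributive law]
= (-18uw^2 - 141u^2w - 261uw - 63u^3 + 51u^2 + 342u + 24w^3 - 96w^2 - 54w + 216)(8w + 3 + u)    [combine like terms]
= -144uw^3 - 54uw^2 - 18u^2w^2 - 1128u^2w^2 - 423u^2w - 141u^3w - 2088uw^2 - 783uw - 261u^2w - 504u^3w - 189u^3 - 63u^4 + 408u^2w + 153u^2 + 51u^3 + 2736uw + 1026u + 342u^2 + 192w^4 + 72w^3 + 24uw^3 - 768w^3 - 288w^2 - 96uw^2 - 432w^2 - 162w - 54uw + 1728w + 648 + 216u    [distributive law]
= -120uw^3 - 2238uw^2 - 1146u^2w^2 - 276u^2w - 645u^3w + 1899uw - 138u^3 - 63u^4 + 495u^2 + 1242u + 192w^4 - 696w^3 - 720w^2 + 1566w + 648    [combine like terms]

-120uw^3 - 2238uw^2 - 1146u^2w^2 - 276u^2w - 645u^3w + 1899uw - 138u^3 - 63u^4 + 495u^2 + 1242u + 192w^4 - 696w^3 - 720w^2 + 1566w + 648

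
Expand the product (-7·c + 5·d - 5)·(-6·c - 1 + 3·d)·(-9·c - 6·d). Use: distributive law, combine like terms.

-378·c^3 + 207·c^2·d - 333·c^2 - 42·c·d + 171·c·d^2 + 120·d^2 - 90·d^3 - 45·c - 30·d

(-7·c + 5·d - 5)·(-6·c - 1 + 3·d)·(-9·c - 6·d)
= (42·c^2 + 7·c - 21·c·d - 30·c·d - 5·d + 15·d^2 + 30·c + 5 - 15·d)·(-9·c - 6·d)    [distributive law]
= (42·c^2 + 37·c - 51·c·d - 20·d + 15·d^2 + 5)·(-9·c - 6·d)    [combine like terms]
= -378·c^3 - 252·c^2·d - 333·c^2 - 222·c·d + 459·c^2·d + 306·c·d^2 + 180·c·d + 120·d^2 - 135·c·d^2 - 90·d^3 - 45·c - 30·d    [distributive law]
= -378·c^3 + 207·c^2·d - 333·c^2 - 42·c·d + 171·c·d^2 + 120·d^2 - 90·d^3 - 45·c - 30·d    [combine like terms]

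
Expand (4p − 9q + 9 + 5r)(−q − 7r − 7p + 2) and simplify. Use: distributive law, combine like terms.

59pq − 63pr − 28p² − 55p + 9q² + 58qr − 27q − 53r + 18 − 35r²

(4p − 9q + 9 + 5r)(−q − 7r − 7p + 2)
= −4pq − 28pr − 28p² + 8p + 9q² + 63qr + 63pq − 18q − 9q − 63r − 63p + 18 − 5qr − 35r² − 35pr + 10r    [distributive law]
= 59pq − 63pr − 28p² − 55p + 9q² + 58qr − 27q − 53r + 18 − 35r²    [combine like terms]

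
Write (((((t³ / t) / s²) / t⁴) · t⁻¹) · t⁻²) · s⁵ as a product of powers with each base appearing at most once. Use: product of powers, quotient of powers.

s³t⁻⁵

(((((t³ / t) / s²) / t⁴) · t⁻¹) · t⁻²) · s⁵
= ((((t² / s²) / t⁴) · t⁻¹) · t⁻²) · s⁵    [quotient of powers]
= s³t⁻⁵    [quotient of powers; product of powers]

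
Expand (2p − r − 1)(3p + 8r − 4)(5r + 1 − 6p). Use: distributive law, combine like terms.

−48p²r + 72p² − 36p³ + 113pr² − 18pr − 35p − 40r³ − 28r² + 16r + 4

(2p − r − 1)(3p + 8r − 4)(5r + 1 − 6p)
= (6p² + 16pr − 8p − 3pr − 8r² + 4r − 3p − 8r + 4)(5r + 1 − 6p)    [distributive law]
= (6p² + 13pr − 11p − 8r² − 4r + 4)(5r + 1 − 6p)    [combine like terms]
= 30p²r + 6p² − 36p³ + 65pr² + 13pr − 78p²r − 55pr − 11p + 66p² − 40r³ − 8r² + 48pr² − 20r² − 4r + 24pr + 20r + 4 − 24p    [distributive law]
= −48p²r + 72p² − 36p³ + 113pr² − 18pr − 35p − 40r³ − 28r² + 16r + 4    [combine like terms]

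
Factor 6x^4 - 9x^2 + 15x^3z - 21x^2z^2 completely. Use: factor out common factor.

6x^4 - 9x^2 + 15x^3z - 21x^2z^2
= 3(2x^4 - 3x^2 + 5x^3z - 7x^2z^2)    [factor out 3]
= 3x^2(2x^2 - 3 + 5xz - 7z^2)    [factor out x^2]

3x^2(2x^2 - 3 + 5xz - 7z^2)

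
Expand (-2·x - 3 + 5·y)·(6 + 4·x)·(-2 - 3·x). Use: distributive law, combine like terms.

102·x + 88·x^2 + 24·x^3 + 36 - 60·y - 130·x·y - 60·x^2·y

(-2·x - 3 + 5·y)·(6 + 4·x)·(-2 - 3·x)
= (-12·x - 8·x^2 - 18 - 12·x + 30·y + 20·x·y)·(-2 - 3·x)    [distributive law]
= (-24·x - 8·x^2 - 18 + 30·y + 20·x·y)·(-2 - 3·x)    [combine like terms]
= 48·x + 72·x^2 + 16·x^2 + 24·x^3 + 36 + 54·x - 60·y - 90·x·y - 40·x·y - 60·x^2·y    [distributive law]
= 102·x + 88·x^2 + 24·x^3 + 36 - 60·y - 130·x·y - 60·x^2·y    [combine like terms]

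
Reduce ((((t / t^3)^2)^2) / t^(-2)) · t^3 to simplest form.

((((t / t^3)^2)^2) / t^(-2)) · t^3
= (((t / t^3)^4) / t^(-2)) · t^3    [power of a power]
= (((t^4) / ((t^3)^4)) / t^(-2)) · t^3    [power of a quotient]
= ((t^4 / t^12) / t^(-2)) · t^3    [power of a power]
= (t^(-8) / t^(-2)) · t^3    [quotient of powers]
= t^(-6) · t^3    [quotient of powers]
= t^(-3)    [product of powers]

t^(-3)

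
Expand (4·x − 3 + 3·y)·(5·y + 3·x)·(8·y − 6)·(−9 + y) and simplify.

−2334·x·y^2 + 232·x·y^3 + 2268·x·y − 936·x^2·y + 96·x^2·y^2 + 648·x^2 + 1980·y^2 − 1290·y^3 − 810·y − 486·x + 120·y^4

(4·x − 3 + 3·y)·(5·y + 3·x)·(8·y − 6)·(−9 + y)
= (20·x·y + 12·x^2 − 15·y − 9·x + 15·y^2 + 9·x·y)·(8·y − 6)·(−9 + y)    [distributive law]
= (29·x·y + 12·x^2 − 15·y − 9·x + 15·y^2)·(8·y − 6)·(−9 + y)    [combine like terms]
= (232·x·y^2 − 174·x·y + 96·x^2·y − 72·x^2 − 120·y^2 + 90·y − 72·x·y + 54·x + 120·y^3 − 90·y^2)·(−9 + y)    [distributive law]
= (232·x·y^2 − 246·x·y + 96·x^2·y − 72·x^2 − 210·y^2 + 90·y + 54·x + 120·y^3)·(−9 + y)    [combine like terms]
= −2088·x·y^2 + 232·x·y^3 + 2214·x·y − 246·x·y^2 − 864·x^2·y + 96·x^2·y^2 + 648·x^2 − 72·x^2·y + 1890·y^2 − 210·y^3 − 810·y + 90·y^2 − 486·x + 54·x·y − 1080·y^3 + 120·y^4    [distributive law]
= −2334·x·y^2 + 232·x·y^3 + 2268·x·y − 936·x^2·y + 96·x^2·y^2 + 648·x^2 + 1980·y^2 − 1290·y^3 − 810·y − 486·x + 120·y^4    [combine like terms]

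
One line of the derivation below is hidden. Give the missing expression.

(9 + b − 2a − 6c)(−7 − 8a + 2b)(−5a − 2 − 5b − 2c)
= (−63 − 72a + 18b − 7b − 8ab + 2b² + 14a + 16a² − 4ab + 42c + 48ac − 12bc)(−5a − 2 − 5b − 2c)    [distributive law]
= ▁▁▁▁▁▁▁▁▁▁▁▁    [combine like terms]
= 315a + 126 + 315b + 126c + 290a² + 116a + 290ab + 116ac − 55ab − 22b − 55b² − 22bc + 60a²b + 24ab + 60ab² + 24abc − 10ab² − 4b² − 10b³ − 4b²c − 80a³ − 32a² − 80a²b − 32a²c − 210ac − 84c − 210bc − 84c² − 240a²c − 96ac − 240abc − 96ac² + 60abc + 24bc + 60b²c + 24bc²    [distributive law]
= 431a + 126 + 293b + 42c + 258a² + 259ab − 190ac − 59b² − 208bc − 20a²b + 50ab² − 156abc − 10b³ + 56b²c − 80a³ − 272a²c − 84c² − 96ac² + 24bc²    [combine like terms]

Applying combine like terms to the line above:

(−63 − 58a + 11b − 12ab + 2b² + 16a² + 42c + 48ac − 12bc)(−5a − 2 − 5b − 2c)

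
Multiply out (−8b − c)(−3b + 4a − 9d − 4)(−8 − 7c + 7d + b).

−160b² − 165b²c + 240b²d + 24b³ + 256ab + 220abc − 224abd − 32ab² − 352bd − 474bcd + 504bd² − 256b − 244bc − 21bc² + 32ac + 28ac² − 28acd − 44cd − 63c²d + 63cd² − 32c − 28c²

(−8b − c)(−3b + 4a − 9d − 4)(−8 − 7c + 7d + b)
= (24b² − 32ab + 72bd + 32b + 3bc − 4ac + 9cd + 4c)(−8 − 7c + 7d + b)    [distributive law]
= −192b² − 168b²c + 168b²d + 24b³ + 256ab + 224abc − 224abd − 32ab² − 576bd − 504bcd + 504bd² + 72b²d − 256b − 224bc + 224bd + 32b² − 24bc − 21bc² + 21bcd + 3b²c + 32ac + 28ac² − 28acd − 4abc − 72cd − 63c²d + 63cd² + 9bcd − 32c − 28c² + 28cd + 4bc    [distributive law]
= −160b² − 165b²c + 240b²d + 24b³ + 256ab + 220abc − 224abd − 32ab² − 352bd − 474bcd + 504bd² − 256b − 244bc − 21bc² + 32ac + 28ac² − 28acd − 44cd − 63c²d + 63cd² − 32c − 28c²    [combine like terms]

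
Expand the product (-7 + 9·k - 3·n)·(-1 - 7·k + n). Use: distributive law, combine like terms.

7 + 40·k - 4·n - 63·k² + 30·k·n - 3·n²

(-7 + 9·k - 3·n)·(-1 - 7·k + n)
= 7 + 49·k - 7·n - 9·k - 63·k² + 9·k·n + 3·n + 21·k·n - 3·n²    [distributive law]
= 7 + 40·k - 4·n - 63·k² + 30·k·n - 3·n²    [combine like terms]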